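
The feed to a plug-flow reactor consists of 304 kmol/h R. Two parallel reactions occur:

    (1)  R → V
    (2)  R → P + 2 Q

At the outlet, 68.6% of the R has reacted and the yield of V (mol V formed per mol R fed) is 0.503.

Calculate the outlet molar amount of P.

Yield of V: 1ξ₁ / 304 = 0.503 → ξ₁ = 152.9 kmol/h.
Conversion of R: 1ξ₁ + 1ξ₂ = 0.686 × 304 = 208.5 → ξ₂ = 55.63 kmol/h.
Outlet amounts (n = n₀ + Σ ν·ξ):
  R: 304 − 1(152.9) − 1(55.63) = 95.46
  V: 0 + 1(152.9) = 152.9
  P: 0 + 1(55.63) = 55.63
  Q: 0 + 2(55.63) = 111.3

55.6 kmol/h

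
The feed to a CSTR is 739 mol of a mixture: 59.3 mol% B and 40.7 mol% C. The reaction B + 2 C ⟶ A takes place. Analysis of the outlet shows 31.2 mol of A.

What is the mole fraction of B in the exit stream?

0.602

For A: n = n₀ + 1ξ → 31.2 = 0 + 1ξ, giving ξ = 31.2 mol.
Outlet amounts (n = n₀ + ν ξ):
  B: 438.2 − 1(31.2) = 407
  C: 300.8 − 2(31.2) = 238.4
  A: 0 + 1(31.2) = 31.2
Total out = 676.6 mol; y_B = 407 / 676.6 = 0.6016.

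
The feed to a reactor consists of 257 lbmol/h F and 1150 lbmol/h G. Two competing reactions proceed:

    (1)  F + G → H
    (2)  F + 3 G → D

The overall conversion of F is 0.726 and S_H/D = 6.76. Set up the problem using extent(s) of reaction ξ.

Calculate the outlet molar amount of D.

24 lbmol/h

Conversion of F: F consumed = 0.726 × 257 = 186.6 lbmol/h = 1ξ₁ + 1ξ₂.
Selectivity: 1ξ₁ / (1ξ₂) = 6.76 → ξ₁ = 6.76 ξ₂.
Substitute: (1·6.76 + 1) ξ₂ = 186.6 → ξ₂ = 24.04 lbmol/h, ξ₁ = 162.5 lbmol/h.
Outlet amounts (n = n₀ + Σ ν·ξ):
  F: 257 − 1(162.5) − 1(24.04) = 70.42
  G: 1150 − 1(162.5) − 3(24.04) = 915.3
  H: 0 + 1(162.5) = 162.5
  D: 0 + 1(24.04) = 24.04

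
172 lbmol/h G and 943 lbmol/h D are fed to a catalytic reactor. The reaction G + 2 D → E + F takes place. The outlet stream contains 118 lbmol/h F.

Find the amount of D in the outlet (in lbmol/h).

707 lbmol/h

For F: n = n₀ + 1ξ → 118 = 0 + 1ξ, giving ξ = 118 lbmol/h.
Outlet amounts (n = n₀ + ν ξ):
  G: 172 − 1(118) = 54
  D: 943 − 2(118) = 707
  E: 0 + 1(118) = 118
  F: 0 + 1(118) = 118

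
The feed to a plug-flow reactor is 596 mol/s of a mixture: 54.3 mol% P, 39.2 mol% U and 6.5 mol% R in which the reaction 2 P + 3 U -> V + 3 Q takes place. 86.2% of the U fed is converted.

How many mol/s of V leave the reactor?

U reacted = 0.862 × 233.6 = 201.4 mol/s; ν_U = −3, so ξ = 201.4/3 = 67.13 mol/s.
Outlet amounts (n = n₀ + ν ξ):
  P: 323.6 − 2(67.13) = 189.4
  U: 233.6 − 3(67.13) = 32.24
  V: 0 + 1(67.13) = 67.13
  Q: 0 + 3(67.13) = 201.4
  R: 38.74 (inert)

67.1 mol/s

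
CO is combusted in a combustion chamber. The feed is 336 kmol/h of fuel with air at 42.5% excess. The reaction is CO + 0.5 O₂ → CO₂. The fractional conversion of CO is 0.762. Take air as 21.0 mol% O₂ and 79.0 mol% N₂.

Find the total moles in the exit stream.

Stoichiometric O₂ = 0.5 × 336 = 168 kmol/h; O₂ fed = 168 × 1.425 = 239.4 kmol/h.
N₂ fed = 239.4 × 79/21 = 900.6 kmol/h.
Fuel reacted = 0.762 × 336 → ξ = 256 kmol/h.
Outlet (n = n₀ + ν ξ):
  CO: 336 − 1(256) = 79.97
  O₂: 239.4 − 0.5(256) = 111.4
  N₂: 900.6 (inert)
  CO₂: 0 + 1(256) = 256
Total out = 79.97 + 111.4 + 900.6 + 256 = 1348 kmol/h.

1350 kmol/h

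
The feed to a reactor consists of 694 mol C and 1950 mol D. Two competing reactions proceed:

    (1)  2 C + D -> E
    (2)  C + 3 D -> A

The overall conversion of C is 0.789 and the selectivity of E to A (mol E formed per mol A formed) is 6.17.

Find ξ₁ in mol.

ξ₁ = 253 mol

Conversion of C: C consumed = 0.789 × 694 = 547.6 mol = 2ξ₁ + 1ξ₂.
Selectivity: 1ξ₁ / (1ξ₂) = 6.17 → ξ₁ = 6.17 ξ₂.
Substitute: (2·6.17 + 1) ξ₂ = 547.6 → ξ₂ = 41.05 mol, ξ₁ = 253.3 mol.
Outlet amounts (n = n₀ + Σ ν·ξ):
  C: 694 − 2(253.3) − 1(41.05) = 146.4
  D: 1950 − 1(253.3) − 3(41.05) = 1574
  E: 0 + 1(253.3) = 253.3
  A: 0 + 1(41.05) = 41.05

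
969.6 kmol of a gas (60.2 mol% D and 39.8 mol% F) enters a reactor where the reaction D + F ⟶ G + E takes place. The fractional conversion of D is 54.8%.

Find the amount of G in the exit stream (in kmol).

320 kmol

D reacted = 0.548 × 583.7 = 319.9 kmol; ν_D = −1, so ξ = 319.9/1 = 319.9 kmol.
Outlet amounts (n = n₀ + ν ξ):
  D: 583.7 − 1(319.9) = 263.8
  F: 385.9 − 1(319.9) = 66.03
  G: 0 + 1(319.9) = 319.9
  E: 0 + 1(319.9) = 319.9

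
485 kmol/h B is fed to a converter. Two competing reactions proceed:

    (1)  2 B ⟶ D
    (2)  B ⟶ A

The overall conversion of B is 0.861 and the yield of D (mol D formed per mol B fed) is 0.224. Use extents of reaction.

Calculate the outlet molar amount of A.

200 kmol/h

Yield of D: 1ξ₁ / 485 = 0.224 → ξ₁ = 108.6 kmol/h.
Conversion of B: 2ξ₁ + 1ξ₂ = 0.861 × 485 = 417.6 → ξ₂ = 200.3 kmol/h.
Outlet amounts (n = n₀ + Σ ν·ξ):
  B: 485 − 2(108.6) − 1(200.3) = 67.42
  D: 0 + 1(108.6) = 108.6
  A: 0 + 1(200.3) = 200.3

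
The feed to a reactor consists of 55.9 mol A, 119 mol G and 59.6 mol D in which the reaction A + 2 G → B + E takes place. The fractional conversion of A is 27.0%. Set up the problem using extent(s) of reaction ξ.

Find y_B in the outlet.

0.0688

A reacted = 0.27 × 55.9 = 15.09 mol; ν_A = −1, so ξ = 15.09/1 = 15.09 mol.
Outlet amounts (n = n₀ + ν ξ):
  A: 55.9 − 1(15.09) = 40.81
  G: 119 − 2(15.09) = 88.81
  B: 0 + 1(15.09) = 15.09
  E: 0 + 1(15.09) = 15.09
  D: 59.6 (inert)
Total out = 219.4 mol; y_B = 15.09 / 219.4 = 0.06879.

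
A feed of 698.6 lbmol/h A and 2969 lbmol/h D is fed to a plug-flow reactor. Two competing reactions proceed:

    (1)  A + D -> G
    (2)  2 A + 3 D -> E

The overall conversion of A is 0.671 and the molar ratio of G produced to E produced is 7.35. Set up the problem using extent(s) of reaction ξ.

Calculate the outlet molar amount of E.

50.1 lbmol/h

Conversion of A: A consumed = 0.671 × 698.6 = 468.8 lbmol/h = 1ξ₁ + 2ξ₂.
Selectivity: 1ξ₁ / (1ξ₂) = 7.35 → ξ₁ = 7.35 ξ₂.
Substitute: (1·7.35 + 2) ξ₂ = 468.8 → ξ₂ = 50.13 lbmol/h, ξ₁ = 368.5 lbmol/h.
Outlet amounts (n = n₀ + Σ ν·ξ):
  A: 698.6 − 1(368.5) − 2(50.13) = 229.8
  D: 2969 − 1(368.5) − 3(50.13) = 2450
  G: 0 + 1(368.5) = 368.5
  E: 0 + 1(50.13) = 50.13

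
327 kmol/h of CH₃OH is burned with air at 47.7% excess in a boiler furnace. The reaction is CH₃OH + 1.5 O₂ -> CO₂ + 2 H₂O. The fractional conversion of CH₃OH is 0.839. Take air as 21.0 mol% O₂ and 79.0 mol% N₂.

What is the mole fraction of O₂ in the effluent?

Stoichiometric O₂ = 1.5 × 327 = 490.5 kmol/h; O₂ fed = 490.5 × 1.477 = 724.5 kmol/h.
N₂ fed = 724.5 × 79/21 = 2725 kmol/h.
Fuel reacted = 0.839 × 327 → ξ = 274.4 kmol/h.
Outlet (n = n₀ + ν ξ):
  CH₃OH: 327 − 1(274.4) = 52.65
  O₂: 724.5 − 1.5(274.4) = 312.9
  N₂: 2725 (inert)
  CO₂: 0 + 1(274.4) = 274.4
  H₂O: 0 + 2(274.4) = 548.7
Total out = 3914 kmol/h; y_O₂ = 312.9 / 3914 = 0.07995.

0.08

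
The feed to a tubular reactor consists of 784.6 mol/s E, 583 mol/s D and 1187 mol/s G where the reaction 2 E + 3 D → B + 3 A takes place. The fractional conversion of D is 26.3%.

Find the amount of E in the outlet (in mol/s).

682 mol/s

D reacted = 0.263 × 583 = 153.3 mol/s; ν_D = −3, so ξ = 153.3/3 = 51.11 mol/s.
Outlet amounts (n = n₀ + ν ξ):
  E: 784.6 − 2(51.11) = 682.4
  D: 583 − 3(51.11) = 429.7
  B: 0 + 1(51.11) = 51.11
  A: 0 + 3(51.11) = 153.3
  G: 1187 (inert)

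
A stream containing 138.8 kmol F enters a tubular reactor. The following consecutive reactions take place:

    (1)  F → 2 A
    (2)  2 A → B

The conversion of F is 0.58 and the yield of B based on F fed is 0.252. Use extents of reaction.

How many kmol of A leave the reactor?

Conversion of F: F consumed = 1ξ₁ = 0.58 × 138.8 → ξ₁ = 80.5 kmol.
Yield of B: 1ξ₂ / 138.8 = 0.252 → ξ₂ = 34.98 kmol.
Outlet amounts (n = n₀ + Σ ν·ξ):
  F: 138.8 − 1(80.5) = 58.3
  A: 0 + 2(80.5) − 2(34.98) = 91.05
  B: 0 + 1(34.98) = 34.98

91.1 kmol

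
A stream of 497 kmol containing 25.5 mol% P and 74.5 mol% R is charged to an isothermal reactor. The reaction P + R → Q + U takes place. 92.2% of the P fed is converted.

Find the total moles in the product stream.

P reacted = 0.922 × 126.7 = 116.8 kmol; ν_P = −1, so ξ = 116.8/1 = 116.8 kmol.
Outlet amounts (n = n₀ + ν ξ):
  P: 126.7 − 1(116.8) = 9.885
  R: 370.3 − 1(116.8) = 253.4
  Q: 0 + 1(116.8) = 116.8
  U: 0 + 1(116.8) = 116.8
Total out = 9.885 + 253.4 + 116.8 + 116.8 = 497 kmol.

497 kmol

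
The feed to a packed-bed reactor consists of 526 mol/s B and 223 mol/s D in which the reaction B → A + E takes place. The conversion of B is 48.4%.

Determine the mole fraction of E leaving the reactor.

0.254

B reacted = 0.484 × 526 = 254.6 mol/s; ν_B = −1, so ξ = 254.6/1 = 254.6 mol/s.
Outlet amounts (n = n₀ + ν ξ):
  B: 526 − 1(254.6) = 271.4
  A: 0 + 1(254.6) = 254.6
  E: 0 + 1(254.6) = 254.6
  D: 223 (inert)
Total out = 1004 mol/s; y_E = 254.6 / 1004 = 0.2537.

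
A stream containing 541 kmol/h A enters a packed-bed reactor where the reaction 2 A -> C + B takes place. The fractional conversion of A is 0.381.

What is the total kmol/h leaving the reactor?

541 kmol/h

A reacted = 0.381 × 541 = 206.1 kmol/h; ν_A = −2, so ξ = 206.1/2 = 103.1 kmol/h.
Outlet amounts (n = n₀ + ν ξ):
  A: 541 − 2(103.1) = 334.9
  C: 0 + 1(103.1) = 103.1
  B: 0 + 1(103.1) = 103.1
Total out = 334.9 + 103.1 + 103.1 = 541 kmol/h.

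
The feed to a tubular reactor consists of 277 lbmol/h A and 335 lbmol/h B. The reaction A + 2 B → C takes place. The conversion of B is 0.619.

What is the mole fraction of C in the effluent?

B reacted = 0.619 × 335 = 207.4 lbmol/h; ν_B = −2, so ξ = 207.4/2 = 103.7 lbmol/h.
Outlet amounts (n = n₀ + ν ξ):
  A: 277 − 1(103.7) = 173.3
  B: 335 − 2(103.7) = 127.6
  C: 0 + 1(103.7) = 103.7
Total out = 404.6 lbmol/h; y_C = 103.7 / 404.6 = 0.2562.

0.256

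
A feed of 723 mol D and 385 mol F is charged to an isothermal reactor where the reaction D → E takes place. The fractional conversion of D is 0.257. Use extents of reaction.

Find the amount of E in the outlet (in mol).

D reacted = 0.257 × 723 = 185.8 mol; ν_D = −1, so ξ = 185.8/1 = 185.8 mol.
Outlet amounts (n = n₀ + ν ξ):
  D: 723 − 1(185.8) = 537.2
  E: 0 + 1(185.8) = 185.8
  F: 385 (inert)

186 mol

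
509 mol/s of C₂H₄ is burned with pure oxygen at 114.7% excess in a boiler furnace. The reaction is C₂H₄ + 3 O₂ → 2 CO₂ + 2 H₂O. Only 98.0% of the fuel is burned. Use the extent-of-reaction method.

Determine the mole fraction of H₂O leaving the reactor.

0.263

Stoichiometric O₂ = 3 × 509 = 1527 mol/s; O₂ fed = 1527 × 2.147 = 3278 mol/s.
Fuel reacted = 0.98 × 509 → ξ = 498.8 mol/s.
Outlet (n = n₀ + ν ξ):
  C₂H₄: 509 − 1(498.8) = 10.18
  O₂: 3278 − 3(498.8) = 1782
  CO₂: 0 + 2(498.8) = 997.6
  H₂O: 0 + 2(498.8) = 997.6
Total out = 3787 mol/s; y_H₂O = 997.6 / 3787 = 0.2634.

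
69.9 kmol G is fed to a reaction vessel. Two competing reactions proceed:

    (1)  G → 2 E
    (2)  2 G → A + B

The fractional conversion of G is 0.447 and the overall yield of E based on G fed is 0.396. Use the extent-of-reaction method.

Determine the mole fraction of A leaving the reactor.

Yield of E: 2ξ₁ / 69.9 = 0.396 → ξ₁ = 13.84 kmol.
Conversion of G: 1ξ₁ + 2ξ₂ = 0.447 × 69.9 = 31.25 → ξ₂ = 8.703 kmol.
Outlet amounts (n = n₀ + Σ ν·ξ):
  G: 69.9 − 1(13.84) − 2(8.703) = 38.65
  E: 0 + 2(13.84) = 27.68
  A: 0 + 1(8.703) = 8.703
  B: 0 + 1(8.703) = 8.703
Total out = 83.74 kmol; y_A = 8.703 / 83.74 = 0.1039.

0.104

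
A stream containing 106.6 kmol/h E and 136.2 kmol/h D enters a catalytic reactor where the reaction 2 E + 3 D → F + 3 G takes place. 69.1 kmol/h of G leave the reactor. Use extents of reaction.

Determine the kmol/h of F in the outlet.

23 kmol/h

For G: n = n₀ + 3ξ → 69.1 = 0 + 3ξ, giving ξ = 23.03 kmol/h.
Outlet amounts (n = n₀ + ν ξ):
  E: 106.6 − 2(23.03) = 60.53
  D: 136.2 − 3(23.03) = 67.1
  F: 0 + 1(23.03) = 23.03
  G: 0 + 3(23.03) = 69.1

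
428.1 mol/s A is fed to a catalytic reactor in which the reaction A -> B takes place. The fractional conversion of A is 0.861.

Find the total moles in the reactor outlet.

A reacted = 0.861 × 428.1 = 368.6 mol/s; ν_A = −1, so ξ = 368.6/1 = 368.6 mol/s.
Outlet amounts (n = n₀ + ν ξ):
  A: 428.1 − 1(368.6) = 59.51
  B: 0 + 1(368.6) = 368.6
Total out = 59.51 + 368.6 = 428.1 mol/s.

428 mol/s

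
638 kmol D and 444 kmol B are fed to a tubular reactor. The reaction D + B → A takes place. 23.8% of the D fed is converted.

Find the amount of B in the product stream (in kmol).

292 kmol

D reacted = 0.238 × 638 = 151.8 kmol; ν_D = −1, so ξ = 151.8/1 = 151.8 kmol.
Outlet amounts (n = n₀ + ν ξ):
  D: 638 − 1(151.8) = 486.2
  B: 444 − 1(151.8) = 292.2
  A: 0 + 1(151.8) = 151.8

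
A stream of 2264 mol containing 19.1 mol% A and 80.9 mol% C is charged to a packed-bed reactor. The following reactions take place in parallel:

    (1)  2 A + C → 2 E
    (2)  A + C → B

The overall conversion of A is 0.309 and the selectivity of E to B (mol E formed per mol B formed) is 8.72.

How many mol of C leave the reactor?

Conversion of A: A consumed = 0.309 × 432.4 = 133.6 mol = 2ξ₁ + 1ξ₂.
Selectivity: 2ξ₁ / (1ξ₂) = 8.72 → ξ₁ = 4.36 ξ₂.
Substitute: (2·4.36 + 1) ξ₂ = 133.6 → ξ₂ = 13.75 mol, ξ₁ = 59.94 mol.
Outlet amounts (n = n₀ + Σ ν·ξ):
  A: 432.4 − 2(59.94) − 1(13.75) = 298.8
  C: 1832 − 1(59.94) − 1(13.75) = 1758
  E: 0 + 2(59.94) = 119.9
  B: 0 + 1(13.75) = 13.75

1760 mol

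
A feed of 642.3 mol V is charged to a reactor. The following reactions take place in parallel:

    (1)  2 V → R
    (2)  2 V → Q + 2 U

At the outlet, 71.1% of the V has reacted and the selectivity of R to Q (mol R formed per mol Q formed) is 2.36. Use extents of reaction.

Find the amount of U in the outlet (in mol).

Conversion of V: V consumed = 0.711 × 642.3 = 456.7 mol = 2ξ₁ + 2ξ₂.
Selectivity: 1ξ₁ / (1ξ₂) = 2.36 → ξ₁ = 2.36 ξ₂.
Substitute: (2·2.36 + 2) ξ₂ = 456.7 → ξ₂ = 67.96 mol, ξ₁ = 160.4 mol.
Outlet amounts (n = n₀ + Σ ν·ξ):
  V: 642.3 − 2(160.4) − 2(67.96) = 185.6
  R: 0 + 1(160.4) = 160.4
  Q: 0 + 1(67.96) = 67.96
  U: 0 + 2(67.96) = 135.9

136 mol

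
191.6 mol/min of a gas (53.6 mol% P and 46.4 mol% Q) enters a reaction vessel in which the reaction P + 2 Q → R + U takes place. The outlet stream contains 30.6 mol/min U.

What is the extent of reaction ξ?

ξ = 30.6 mol/min

For U: n = n₀ + 1ξ → 30.6 = 0 + 1ξ, giving ξ = 30.6 mol/min.
Outlet amounts (n = n₀ + ν ξ):
  P: 102.7 − 1(30.6) = 72.1
  Q: 88.9 − 2(30.6) = 27.7
  R: 0 + 1(30.6) = 30.6
  U: 0 + 1(30.6) = 30.6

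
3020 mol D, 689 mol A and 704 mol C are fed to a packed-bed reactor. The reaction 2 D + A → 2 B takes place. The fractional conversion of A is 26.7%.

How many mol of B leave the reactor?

368 mol

A reacted = 0.267 × 689 = 184 mol; ν_A = −1, so ξ = 184/1 = 184 mol.
Outlet amounts (n = n₀ + ν ξ):
  D: 3020 − 2(184) = 2652
  A: 689 − 1(184) = 505
  B: 0 + 2(184) = 367.9
  C: 704 (inert)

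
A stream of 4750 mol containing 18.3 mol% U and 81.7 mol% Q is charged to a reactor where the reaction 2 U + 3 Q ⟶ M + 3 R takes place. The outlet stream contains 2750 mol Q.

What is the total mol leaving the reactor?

4370 mol

For Q: n = n₀ − 3ξ → 2750 = 3881 − 3ξ, giving ξ = 376.9 mol.
Outlet amounts (n = n₀ + ν ξ):
  U: 869.2 − 2(376.9) = 115.4
  Q: 3881 − 3(376.9) = 2750
  M: 0 + 1(376.9) = 376.9
  R: 0 + 3(376.9) = 1131
Total out = 115.4 + 2750 + 376.9 + 1131 = 4373 mol.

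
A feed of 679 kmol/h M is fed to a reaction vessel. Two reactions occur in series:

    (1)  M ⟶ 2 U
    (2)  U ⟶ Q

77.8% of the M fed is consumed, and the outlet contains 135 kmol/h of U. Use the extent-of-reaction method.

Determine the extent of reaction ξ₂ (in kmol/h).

ξ₂ = 922 kmol/h

Conversion of M: M consumed = 1ξ₁ = 0.778 × 679 → ξ₁ = 528.3 kmol/h.
U balance: n_U = 0 + 2ξ₁ − 1ξ₂ = 135 → ξ₂ = (2·528.3 − 135)/1 = 921.5 kmol/h.
Outlet amounts (n = n₀ + Σ ν·ξ):
  M: 679 − 1(528.3) = 150.7
  U: 0 + 2(528.3) − 1(921.5) = 135
  Q: 0 + 1(921.5) = 921.5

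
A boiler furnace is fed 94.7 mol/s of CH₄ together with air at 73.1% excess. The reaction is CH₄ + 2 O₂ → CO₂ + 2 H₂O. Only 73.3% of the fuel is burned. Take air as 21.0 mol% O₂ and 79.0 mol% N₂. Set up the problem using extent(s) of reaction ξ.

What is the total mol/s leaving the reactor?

1660 mol/s

Stoichiometric O₂ = 2 × 94.7 = 189.4 mol/s; O₂ fed = 189.4 × 1.731 = 327.9 mol/s.
N₂ fed = 327.9 × 79/21 = 1233 mol/s.
Fuel reacted = 0.733 × 94.7 → ξ = 69.42 mol/s.
Outlet (n = n₀ + ν ξ):
  CH₄: 94.7 − 1(69.42) = 25.28
  O₂: 327.9 − 2(69.42) = 189
  N₂: 1233 (inert)
  CO₂: 0 + 1(69.42) = 69.42
  H₂O: 0 + 2(69.42) = 138.8
Total out = 25.28 + 189 + 1233 + 69.42 + 138.8 = 1656 mol/s.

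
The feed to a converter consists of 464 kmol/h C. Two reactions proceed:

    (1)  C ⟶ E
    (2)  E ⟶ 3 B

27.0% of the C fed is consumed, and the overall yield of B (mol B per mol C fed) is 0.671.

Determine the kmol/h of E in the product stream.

Conversion of C: C consumed = 1ξ₁ = 0.27 × 464 → ξ₁ = 125.3 kmol/h.
Yield of B: 3ξ₂ / 464 = 0.671 → ξ₂ = 103.8 kmol/h.
Outlet amounts (n = n₀ + Σ ν·ξ):
  C: 464 − 1(125.3) = 338.7
  E: 0 + 1(125.3) − 1(103.8) = 21.5
  B: 0 + 3(103.8) = 311.3

21.5 kmol/h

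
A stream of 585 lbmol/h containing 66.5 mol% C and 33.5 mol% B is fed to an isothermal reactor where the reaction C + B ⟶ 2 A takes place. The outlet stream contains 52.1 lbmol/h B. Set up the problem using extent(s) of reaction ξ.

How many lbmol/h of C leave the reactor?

245 lbmol/h

For B: n = n₀ − 1ξ → 52.1 = 196 − 1ξ, giving ξ = 143.9 lbmol/h.
Outlet amounts (n = n₀ + ν ξ):
  C: 389 − 1(143.9) = 245.1
  B: 196 − 1(143.9) = 52.1
  A: 0 + 2(143.9) = 287.8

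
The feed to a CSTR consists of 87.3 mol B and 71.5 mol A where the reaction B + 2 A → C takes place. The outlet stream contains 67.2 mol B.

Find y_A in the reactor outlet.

0.264

For B: n = n₀ − 1ξ → 67.2 = 87.3 − 1ξ, giving ξ = 20.1 mol.
Outlet amounts (n = n₀ + ν ξ):
  B: 87.3 − 1(20.1) = 67.2
  A: 71.5 − 2(20.1) = 31.3
  C: 0 + 1(20.1) = 20.1
Total out = 118.6 mol; y_A = 31.3 / 118.6 = 0.2639.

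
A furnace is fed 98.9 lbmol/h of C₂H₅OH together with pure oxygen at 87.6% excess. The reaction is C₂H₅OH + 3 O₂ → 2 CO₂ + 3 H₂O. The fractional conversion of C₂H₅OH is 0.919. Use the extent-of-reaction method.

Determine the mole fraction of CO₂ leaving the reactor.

Stoichiometric O₂ = 3 × 98.9 = 296.7 lbmol/h; O₂ fed = 296.7 × 1.876 = 556.6 lbmol/h.
Fuel reacted = 0.919 × 98.9 → ξ = 90.89 lbmol/h.
Outlet (n = n₀ + ν ξ):
  C₂H₅OH: 98.9 − 1(90.89) = 8.011
  O₂: 556.6 − 3(90.89) = 283.9
  CO₂: 0 + 2(90.89) = 181.8
  H₂O: 0 + 3(90.89) = 272.7
Total out = 746.4 lbmol/h; y_CO₂ = 181.8 / 746.4 = 0.2435.

0.244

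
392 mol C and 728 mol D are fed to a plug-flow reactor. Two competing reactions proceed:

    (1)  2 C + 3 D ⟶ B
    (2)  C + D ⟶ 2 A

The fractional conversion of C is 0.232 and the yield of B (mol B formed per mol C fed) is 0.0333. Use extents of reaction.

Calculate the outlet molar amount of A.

130 mol

Yield of B: 1ξ₁ / 392 = 0.0333 → ξ₁ = 13.05 mol.
Conversion of C: 2ξ₁ + 1ξ₂ = 0.232 × 392 = 90.94 → ξ₂ = 64.84 mol.
Outlet amounts (n = n₀ + Σ ν·ξ):
  C: 392 − 2(13.05) − 1(64.84) = 301.1
  D: 728 − 3(13.05) − 1(64.84) = 624
  B: 0 + 1(13.05) = 13.05
  A: 0 + 2(64.84) = 129.7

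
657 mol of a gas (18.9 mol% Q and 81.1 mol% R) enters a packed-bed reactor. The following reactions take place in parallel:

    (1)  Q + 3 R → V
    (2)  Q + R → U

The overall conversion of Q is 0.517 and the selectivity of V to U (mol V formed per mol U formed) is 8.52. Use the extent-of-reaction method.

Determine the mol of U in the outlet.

6.74 mol

Conversion of Q: Q consumed = 0.517 × 124.2 = 64.2 mol = 1ξ₁ + 1ξ₂.
Selectivity: 1ξ₁ / (1ξ₂) = 8.52 → ξ₁ = 8.52 ξ₂.
Substitute: (1·8.52 + 1) ξ₂ = 64.2 → ξ₂ = 6.743 mol, ξ₁ = 57.45 mol.
Outlet amounts (n = n₀ + Σ ν·ξ):
  Q: 124.2 − 1(57.45) − 1(6.743) = 59.98
  R: 532.8 − 3(57.45) − 1(6.743) = 353.7
  V: 0 + 1(57.45) = 57.45
  U: 0 + 1(6.743) = 6.743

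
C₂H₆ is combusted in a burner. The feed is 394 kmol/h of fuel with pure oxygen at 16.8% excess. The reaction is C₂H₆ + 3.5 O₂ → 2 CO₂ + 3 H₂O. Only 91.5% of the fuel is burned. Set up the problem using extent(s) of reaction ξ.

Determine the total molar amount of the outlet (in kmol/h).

2180 kmol/h

Stoichiometric O₂ = 3.5 × 394 = 1379 kmol/h; O₂ fed = 1379 × 1.168 = 1611 kmol/h.
Fuel reacted = 0.915 × 394 → ξ = 360.5 kmol/h.
Outlet (n = n₀ + ν ξ):
  C₂H₆: 394 − 1(360.5) = 33.49
  O₂: 1611 − 3.5(360.5) = 348.9
  CO₂: 0 + 2(360.5) = 721
  H₂O: 0 + 3(360.5) = 1082
Total out = 33.49 + 348.9 + 721 + 1082 = 2185 kmol/h.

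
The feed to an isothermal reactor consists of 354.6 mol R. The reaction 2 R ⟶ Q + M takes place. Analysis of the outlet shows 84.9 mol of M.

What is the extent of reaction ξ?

For M: n = n₀ + 1ξ → 84.9 = 0 + 1ξ, giving ξ = 84.9 mol.
Outlet amounts (n = n₀ + ν ξ):
  R: 354.6 − 2(84.9) = 184.8
  Q: 0 + 1(84.9) = 84.9
  M: 0 + 1(84.9) = 84.9

ξ = 84.9 mol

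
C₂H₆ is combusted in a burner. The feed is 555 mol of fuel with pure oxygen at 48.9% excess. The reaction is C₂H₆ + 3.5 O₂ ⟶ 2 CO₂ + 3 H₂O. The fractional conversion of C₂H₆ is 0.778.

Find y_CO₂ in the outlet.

0.236

Stoichiometric O₂ = 3.5 × 555 = 1942 mol; O₂ fed = 1942 × 1.489 = 2892 mol.
Fuel reacted = 0.778 × 555 → ξ = 431.8 mol.
Outlet (n = n₀ + ν ξ):
  C₂H₆: 555 − 1(431.8) = 123.2
  O₂: 2892 − 3.5(431.8) = 1381
  CO₂: 0 + 2(431.8) = 863.6
  H₂O: 0 + 3(431.8) = 1295
Total out = 3663 mol; y_CO₂ = 863.6 / 3663 = 0.2357.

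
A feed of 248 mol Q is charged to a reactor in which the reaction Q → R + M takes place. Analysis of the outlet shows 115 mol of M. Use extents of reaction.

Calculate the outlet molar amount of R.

115 mol

For M: n = n₀ + 1ξ → 115 = 0 + 1ξ, giving ξ = 115 mol.
Outlet amounts (n = n₀ + ν ξ):
  Q: 248 − 1(115) = 133
  R: 0 + 1(115) = 115
  M: 0 + 1(115) = 115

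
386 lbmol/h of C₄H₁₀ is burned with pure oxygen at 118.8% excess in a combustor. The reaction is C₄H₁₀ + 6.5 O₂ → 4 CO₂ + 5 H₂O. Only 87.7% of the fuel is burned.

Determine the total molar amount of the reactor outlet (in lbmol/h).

Stoichiometric O₂ = 6.5 × 386 = 2509 lbmol/h; O₂ fed = 2509 × 2.188 = 5490 lbmol/h.
Fuel reacted = 0.877 × 386 → ξ = 338.5 lbmol/h.
Outlet (n = n₀ + ν ξ):
  C₄H₁₀: 386 − 1(338.5) = 47.48
  O₂: 5490 − 6.5(338.5) = 3289
  CO₂: 0 + 4(338.5) = 1354
  H₂O: 0 + 5(338.5) = 1693
Total out = 47.48 + 3289 + 1354 + 1693 = 6383 lbmol/h.

6380 lbmol/h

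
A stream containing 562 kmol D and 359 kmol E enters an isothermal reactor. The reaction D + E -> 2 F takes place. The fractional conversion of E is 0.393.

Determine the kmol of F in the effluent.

282 kmol

E reacted = 0.393 × 359 = 141.1 kmol; ν_E = −1, so ξ = 141.1/1 = 141.1 kmol.
Outlet amounts (n = n₀ + ν ξ):
  D: 562 − 1(141.1) = 420.9
  E: 359 − 1(141.1) = 217.9
  F: 0 + 2(141.1) = 282.2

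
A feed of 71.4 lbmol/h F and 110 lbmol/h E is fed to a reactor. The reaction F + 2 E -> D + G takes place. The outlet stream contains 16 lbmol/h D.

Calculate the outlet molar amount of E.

78 lbmol/h

For D: n = n₀ + 1ξ → 16 = 0 + 1ξ, giving ξ = 16 lbmol/h.
Outlet amounts (n = n₀ + ν ξ):
  F: 71.4 − 1(16) = 55.4
  E: 110 − 2(16) = 78
  D: 0 + 1(16) = 16
  G: 0 + 1(16) = 16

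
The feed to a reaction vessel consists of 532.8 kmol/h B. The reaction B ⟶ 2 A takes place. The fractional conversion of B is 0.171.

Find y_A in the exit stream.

B reacted = 0.171 × 532.8 = 91.11 kmol/h; ν_B = −1, so ξ = 91.11/1 = 91.11 kmol/h.
Outlet amounts (n = n₀ + ν ξ):
  B: 532.8 − 1(91.11) = 441.7
  A: 0 + 2(91.11) = 182.2
Total out = 623.9 kmol/h; y_A = 182.2 / 623.9 = 0.2921.

0.292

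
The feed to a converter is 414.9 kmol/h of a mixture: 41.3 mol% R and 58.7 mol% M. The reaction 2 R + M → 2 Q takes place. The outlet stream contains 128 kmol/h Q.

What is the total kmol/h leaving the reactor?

For Q: n = n₀ + 2ξ → 128 = 0 + 2ξ, giving ξ = 64 kmol/h.
Outlet amounts (n = n₀ + ν ξ):
  R: 171.4 − 2(64) = 43.35
  M: 243.5 − 1(64) = 179.5
  Q: 0 + 2(64) = 128
Total out = 43.35 + 179.5 + 128 = 350.9 kmol/h.

351 kmol/h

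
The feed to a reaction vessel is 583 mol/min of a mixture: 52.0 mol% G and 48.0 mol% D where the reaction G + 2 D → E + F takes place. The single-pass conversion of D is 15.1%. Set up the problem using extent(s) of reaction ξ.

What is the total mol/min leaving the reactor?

D reacted = 0.151 × 279.8 = 42.26 mol/min; ν_D = −2, so ξ = 42.26/2 = 21.13 mol/min.
Outlet amounts (n = n₀ + ν ξ):
  G: 303.2 − 1(21.13) = 282
  D: 279.8 − 2(21.13) = 237.6
  E: 0 + 1(21.13) = 21.13
  F: 0 + 1(21.13) = 21.13
Total out = 282 + 237.6 + 21.13 + 21.13 = 561.9 mol/min.

562 mol/min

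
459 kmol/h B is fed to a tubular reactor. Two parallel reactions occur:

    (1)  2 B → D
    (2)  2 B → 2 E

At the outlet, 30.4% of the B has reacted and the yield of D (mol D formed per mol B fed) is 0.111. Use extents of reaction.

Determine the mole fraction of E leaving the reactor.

Yield of D: 1ξ₁ / 459 = 0.111 → ξ₁ = 50.95 kmol/h.
Conversion of B: 2ξ₁ + 2ξ₂ = 0.304 × 459 = 139.5 → ξ₂ = 18.82 kmol/h.
Outlet amounts (n = n₀ + Σ ν·ξ):
  B: 459 − 2(50.95) − 2(18.82) = 319.5
  D: 0 + 1(50.95) = 50.95
  E: 0 + 2(18.82) = 37.64
Total out = 408.1 kmol/h; y_E = 37.64 / 408.1 = 0.09224.

0.0922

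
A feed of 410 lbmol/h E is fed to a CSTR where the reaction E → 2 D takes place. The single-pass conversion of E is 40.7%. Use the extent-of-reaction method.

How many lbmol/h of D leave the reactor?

E reacted = 0.407 × 410 = 166.9 lbmol/h; ν_E = −1, so ξ = 166.9/1 = 166.9 lbmol/h.
Outlet amounts (n = n₀ + ν ξ):
  E: 410 − 1(166.9) = 243.1
  D: 0 + 2(166.9) = 333.7

334 lbmol/h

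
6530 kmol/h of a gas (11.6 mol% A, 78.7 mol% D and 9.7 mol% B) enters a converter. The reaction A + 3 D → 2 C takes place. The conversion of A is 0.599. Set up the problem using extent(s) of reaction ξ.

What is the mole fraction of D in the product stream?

A reacted = 0.599 × 757.5 = 453.7 kmol/h; ν_A = −1, so ξ = 453.7/1 = 453.7 kmol/h.
Outlet amounts (n = n₀ + ν ξ):
  A: 757.5 − 1(453.7) = 303.7
  D: 5139 − 3(453.7) = 3778
  C: 0 + 2(453.7) = 907.5
  B: 633.4 (inert)
Total out = 5623 kmol/h; y_D = 3778 / 5623 = 0.6719.

0.672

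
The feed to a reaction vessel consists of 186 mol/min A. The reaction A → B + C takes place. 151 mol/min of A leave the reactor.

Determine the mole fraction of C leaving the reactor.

For A: n = n₀ − 1ξ → 151 = 186 − 1ξ, giving ξ = 35 mol/min.
Outlet amounts (n = n₀ + ν ξ):
  A: 186 − 1(35) = 151
  B: 0 + 1(35) = 35
  C: 0 + 1(35) = 35
Total out = 221 mol/min; y_C = 35 / 221 = 0.1584.

0.158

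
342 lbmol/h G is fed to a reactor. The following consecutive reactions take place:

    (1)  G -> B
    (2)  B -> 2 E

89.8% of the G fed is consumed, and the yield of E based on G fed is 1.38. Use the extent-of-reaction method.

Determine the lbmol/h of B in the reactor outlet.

Conversion of G: G consumed = 1ξ₁ = 0.898 × 342 → ξ₁ = 307.1 lbmol/h.
Yield of E: 2ξ₂ / 342 = 1.38 → ξ₂ = 236 lbmol/h.
Outlet amounts (n = n₀ + Σ ν·ξ):
  G: 342 − 1(307.1) = 34.88
  B: 0 + 1(307.1) − 1(236) = 71.14
  E: 0 + 2(236) = 472

71.1 lbmol/h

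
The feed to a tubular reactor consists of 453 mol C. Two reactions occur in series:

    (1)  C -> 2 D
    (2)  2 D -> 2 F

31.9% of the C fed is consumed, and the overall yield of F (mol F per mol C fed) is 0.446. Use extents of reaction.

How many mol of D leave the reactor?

Conversion of C: C consumed = 1ξ₁ = 0.319 × 453 → ξ₁ = 144.5 mol.
Yield of F: 2ξ₂ / 453 = 0.446 → ξ₂ = 101 mol.
Outlet amounts (n = n₀ + Σ ν·ξ):
  C: 453 − 1(144.5) = 308.5
  D: 0 + 2(144.5) − 2(101) = 86.98
  F: 0 + 2(101) = 202

87 mol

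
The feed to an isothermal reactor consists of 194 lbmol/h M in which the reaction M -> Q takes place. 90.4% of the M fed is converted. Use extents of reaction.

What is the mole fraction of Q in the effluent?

0.904

M reacted = 0.904 × 194 = 175.4 lbmol/h; ν_M = −1, so ξ = 175.4/1 = 175.4 lbmol/h.
Outlet amounts (n = n₀ + ν ξ):
  M: 194 − 1(175.4) = 18.62
  Q: 0 + 1(175.4) = 175.4
Total out = 194 lbmol/h; y_Q = 175.4 / 194 = 0.904.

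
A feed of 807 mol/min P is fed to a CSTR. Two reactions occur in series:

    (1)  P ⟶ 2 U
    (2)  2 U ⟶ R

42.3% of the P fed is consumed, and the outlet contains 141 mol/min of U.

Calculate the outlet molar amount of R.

Conversion of P: P consumed = 1ξ₁ = 0.423 × 807 → ξ₁ = 341.4 mol/min.
U balance: n_U = 0 + 2ξ₁ − 2ξ₂ = 141 → ξ₂ = (2·341.4 − 141)/2 = 270.9 mol/min.
Outlet amounts (n = n₀ + Σ ν·ξ):
  P: 807 − 1(341.4) = 465.6
  U: 0 + 2(341.4) − 2(270.9) = 141
  R: 0 + 1(270.9) = 270.9

271 mol/min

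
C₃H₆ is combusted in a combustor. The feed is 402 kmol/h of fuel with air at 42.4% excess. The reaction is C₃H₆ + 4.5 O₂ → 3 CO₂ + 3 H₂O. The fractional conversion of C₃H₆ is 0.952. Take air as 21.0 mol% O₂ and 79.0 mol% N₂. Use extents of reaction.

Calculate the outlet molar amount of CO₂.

Stoichiometric O₂ = 4.5 × 402 = 1809 kmol/h; O₂ fed = 1809 × 1.424 = 2576 kmol/h.
N₂ fed = 2576 × 79/21 = 9691 kmol/h.
Fuel reacted = 0.952 × 402 → ξ = 382.7 kmol/h.
Outlet (n = n₀ + ν ξ):
  C₃H₆: 402 − 1(382.7) = 19.3
  O₂: 2576 − 4.5(382.7) = 853.8
  N₂: 9691 (inert)
  CO₂: 0 + 3(382.7) = 1148
  H₂O: 0 + 3(382.7) = 1148

1150 kmol/h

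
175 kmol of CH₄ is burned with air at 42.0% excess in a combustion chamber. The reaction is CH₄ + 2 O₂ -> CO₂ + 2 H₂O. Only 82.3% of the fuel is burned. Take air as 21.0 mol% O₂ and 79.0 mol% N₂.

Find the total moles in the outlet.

Stoichiometric O₂ = 2 × 175 = 350 kmol; O₂ fed = 350 × 1.420 = 497 kmol.
N₂ fed = 497 × 79/21 = 1870 kmol.
Fuel reacted = 0.823 × 175 → ξ = 144 kmol.
Outlet (n = n₀ + ν ξ):
  CH₄: 175 − 1(144) = 30.97
  O₂: 497 − 2(144) = 208.9
  N₂: 1870 (inert)
  CO₂: 0 + 1(144) = 144
  H₂O: 0 + 2(144) = 288.1
Total out = 30.97 + 208.9 + 1870 + 144 + 288.1 = 2542 kmol.

2540 kmol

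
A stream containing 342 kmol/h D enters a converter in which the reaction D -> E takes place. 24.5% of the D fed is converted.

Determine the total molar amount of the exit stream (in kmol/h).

342 kmol/h

D reacted = 0.245 × 342 = 83.79 kmol/h; ν_D = −1, so ξ = 83.79/1 = 83.79 kmol/h.
Outlet amounts (n = n₀ + ν ξ):
  D: 342 − 1(83.79) = 258.2
  E: 0 + 1(83.79) = 83.79
Total out = 258.2 + 83.79 = 342 kmol/h.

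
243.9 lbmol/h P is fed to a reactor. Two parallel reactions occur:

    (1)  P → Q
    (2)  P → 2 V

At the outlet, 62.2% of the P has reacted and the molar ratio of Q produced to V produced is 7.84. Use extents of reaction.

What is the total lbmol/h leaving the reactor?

253 lbmol/h

Conversion of P: P consumed = 0.622 × 243.9 = 151.7 lbmol/h = 1ξ₁ + 1ξ₂.
Selectivity: 1ξ₁ / (2ξ₂) = 7.84 → ξ₁ = 15.68 ξ₂.
Substitute: (1·15.68 + 1) ξ₂ = 151.7 → ξ₂ = 9.095 lbmol/h, ξ₁ = 142.6 lbmol/h.
Outlet amounts (n = n₀ + Σ ν·ξ):
  P: 243.9 − 1(142.6) − 1(9.095) = 92.19
  Q: 0 + 1(142.6) = 142.6
  V: 0 + 2(9.095) = 18.19
Total out = 92.19 + 142.6 + 18.19 = 253 lbmol/h.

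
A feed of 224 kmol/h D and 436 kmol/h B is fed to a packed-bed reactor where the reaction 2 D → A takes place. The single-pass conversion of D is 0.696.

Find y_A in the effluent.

D reacted = 0.696 × 224 = 155.9 kmol/h; ν_D = −2, so ξ = 155.9/2 = 77.95 kmol/h.
Outlet amounts (n = n₀ + ν ξ):
  D: 224 − 2(77.95) = 68.1
  A: 0 + 1(77.95) = 77.95
  B: 436 (inert)
Total out = 582 kmol/h; y_A = 77.95 / 582 = 0.1339.

0.134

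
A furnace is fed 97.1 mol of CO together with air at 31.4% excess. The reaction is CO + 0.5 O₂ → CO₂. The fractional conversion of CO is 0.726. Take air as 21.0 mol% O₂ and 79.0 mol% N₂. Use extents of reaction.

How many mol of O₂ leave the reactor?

Stoichiometric O₂ = 0.5 × 97.1 = 48.55 mol; O₂ fed = 48.55 × 1.314 = 63.79 mol.
N₂ fed = 63.79 × 79/21 = 240 mol.
Fuel reacted = 0.726 × 97.1 → ξ = 70.49 mol.
Outlet (n = n₀ + ν ξ):
  CO: 97.1 − 1(70.49) = 26.61
  O₂: 63.79 − 0.5(70.49) = 28.55
  N₂: 240 (inert)
  CO₂: 0 + 1(70.49) = 70.49

28.5 mol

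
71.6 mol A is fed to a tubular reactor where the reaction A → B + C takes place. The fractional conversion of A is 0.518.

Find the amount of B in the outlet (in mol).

A reacted = 0.518 × 71.6 = 37.09 mol; ν_A = −1, so ξ = 37.09/1 = 37.09 mol.
Outlet amounts (n = n₀ + ν ξ):
  A: 71.6 − 1(37.09) = 34.51
  B: 0 + 1(37.09) = 37.09
  C: 0 + 1(37.09) = 37.09

37.1 mol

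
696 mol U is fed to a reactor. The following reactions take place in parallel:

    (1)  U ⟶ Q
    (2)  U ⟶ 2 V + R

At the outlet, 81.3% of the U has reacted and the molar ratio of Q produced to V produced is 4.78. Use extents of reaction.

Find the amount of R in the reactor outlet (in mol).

Conversion of U: U consumed = 0.813 × 696 = 565.8 mol = 1ξ₁ + 1ξ₂.
Selectivity: 1ξ₁ / (2ξ₂) = 4.78 → ξ₁ = 9.56 ξ₂.
Substitute: (1·9.56 + 1) ξ₂ = 565.8 → ξ₂ = 53.58 mol, ξ₁ = 512.3 mol.
Outlet amounts (n = n₀ + Σ ν·ξ):
  U: 696 − 1(512.3) − 1(53.58) = 130.2
  Q: 0 + 1(512.3) = 512.3
  V: 0 + 2(53.58) = 107.2
  R: 0 + 1(53.58) = 53.58

53.6 mol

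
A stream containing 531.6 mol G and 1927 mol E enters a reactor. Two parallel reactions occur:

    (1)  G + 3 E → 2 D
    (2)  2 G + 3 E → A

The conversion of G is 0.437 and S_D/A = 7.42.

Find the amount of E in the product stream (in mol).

Conversion of G: G consumed = 0.437 × 531.6 = 232.3 mol = 1ξ₁ + 2ξ₂.
Selectivity: 2ξ₁ / (1ξ₂) = 7.42 → ξ₁ = 3.71 ξ₂.
Substitute: (1·3.71 + 2) ξ₂ = 232.3 → ξ₂ = 40.68 mol, ξ₁ = 150.9 mol.
Outlet amounts (n = n₀ + Σ ν·ξ):
  G: 531.6 − 1(150.9) − 2(40.68) = 299.3
  E: 1927 − 3(150.9) − 3(40.68) = 1352
  D: 0 + 2(150.9) = 301.9
  A: 0 + 1(40.68) = 40.68

1350 mol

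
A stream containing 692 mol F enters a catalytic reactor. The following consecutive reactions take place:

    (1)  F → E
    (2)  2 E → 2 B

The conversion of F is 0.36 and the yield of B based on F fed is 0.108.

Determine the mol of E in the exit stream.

174 mol

Conversion of F: F consumed = 1ξ₁ = 0.36 × 692 → ξ₁ = 249.1 mol.
Yield of B: 2ξ₂ / 692 = 0.108 → ξ₂ = 37.37 mol.
Outlet amounts (n = n₀ + Σ ν·ξ):
  F: 692 − 1(249.1) = 442.9
  E: 0 + 1(249.1) − 2(37.37) = 174.4
  B: 0 + 2(37.37) = 74.74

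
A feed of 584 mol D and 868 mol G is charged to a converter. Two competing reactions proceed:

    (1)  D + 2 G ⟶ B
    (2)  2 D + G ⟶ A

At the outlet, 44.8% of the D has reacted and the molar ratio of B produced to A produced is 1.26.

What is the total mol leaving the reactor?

1090 mol

Conversion of D: D consumed = 0.448 × 584 = 261.6 mol = 1ξ₁ + 2ξ₂.
Selectivity: 1ξ₁ / (1ξ₂) = 1.26 → ξ₁ = 1.26 ξ₂.
Substitute: (1·1.26 + 2) ξ₂ = 261.6 → ξ₂ = 80.26 mol, ξ₁ = 101.1 mol.
Outlet amounts (n = n₀ + Σ ν·ξ):
  D: 584 − 1(101.1) − 2(80.26) = 322.4
  G: 868 − 2(101.1) − 1(80.26) = 585.5
  B: 0 + 1(101.1) = 101.1
  A: 0 + 1(80.26) = 80.26
Total out = 322.4 + 585.5 + 101.1 + 80.26 = 1089 mol.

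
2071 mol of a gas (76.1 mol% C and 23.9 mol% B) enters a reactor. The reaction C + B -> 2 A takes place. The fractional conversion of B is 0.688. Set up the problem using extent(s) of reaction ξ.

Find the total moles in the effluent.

B reacted = 0.688 × 495 = 340.5 mol; ν_B = −1, so ξ = 340.5/1 = 340.5 mol.
Outlet amounts (n = n₀ + ν ξ):
  C: 1576 − 1(340.5) = 1235
  B: 495 − 1(340.5) = 154.4
  A: 0 + 2(340.5) = 681.1
Total out = 1235 + 154.4 + 681.1 = 2071 mol.

2070 mol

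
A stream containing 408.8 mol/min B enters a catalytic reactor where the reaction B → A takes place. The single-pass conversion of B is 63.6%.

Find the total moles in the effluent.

B reacted = 0.636 × 408.8 = 260 mol/min; ν_B = −1, so ξ = 260/1 = 260 mol/min.
Outlet amounts (n = n₀ + ν ξ):
  B: 408.8 − 1(260) = 148.8
  A: 0 + 1(260) = 260
Total out = 148.8 + 260 = 408.8 mol/min.

409 mol/min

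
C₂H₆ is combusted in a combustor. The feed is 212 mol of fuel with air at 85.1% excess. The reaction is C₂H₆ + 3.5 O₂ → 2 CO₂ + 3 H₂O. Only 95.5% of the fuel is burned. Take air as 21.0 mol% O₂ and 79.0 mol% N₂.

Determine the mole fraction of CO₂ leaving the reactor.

0.0591

Stoichiometric O₂ = 3.5 × 212 = 742 mol; O₂ fed = 742 × 1.851 = 1373 mol.
N₂ fed = 1373 × 79/21 = 5167 mol.
Fuel reacted = 0.955 × 212 → ξ = 202.5 mol.
Outlet (n = n₀ + ν ξ):
  C₂H₆: 212 − 1(202.5) = 9.54
  O₂: 1373 − 3.5(202.5) = 664.8
  N₂: 5167 (inert)
  CO₂: 0 + 2(202.5) = 404.9
  H₂O: 0 + 3(202.5) = 607.4
Total out = 6853 mol; y_CO₂ = 404.9 / 6853 = 0.05908.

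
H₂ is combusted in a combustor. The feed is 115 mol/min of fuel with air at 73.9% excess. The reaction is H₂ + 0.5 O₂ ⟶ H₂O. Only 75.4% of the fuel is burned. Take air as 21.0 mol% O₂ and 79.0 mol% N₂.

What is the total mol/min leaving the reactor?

Stoichiometric O₂ = 0.5 × 115 = 57.5 mol/min; O₂ fed = 57.5 × 1.739 = 99.99 mol/min.
N₂ fed = 99.99 × 79/21 = 376.2 mol/min.
Fuel reacted = 0.754 × 115 → ξ = 86.71 mol/min.
Outlet (n = n₀ + ν ξ):
  H₂: 115 − 1(86.71) = 28.29
  O₂: 99.99 − 0.5(86.71) = 56.64
  N₂: 376.2 (inert)
  H₂O: 0 + 1(86.71) = 86.71
Total out = 28.29 + 56.64 + 376.2 + 86.71 = 547.8 mol/min.

548 mol/min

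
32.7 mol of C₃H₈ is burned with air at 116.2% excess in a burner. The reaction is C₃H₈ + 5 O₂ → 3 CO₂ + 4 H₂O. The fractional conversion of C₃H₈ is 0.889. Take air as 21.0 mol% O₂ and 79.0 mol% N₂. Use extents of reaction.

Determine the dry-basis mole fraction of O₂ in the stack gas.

0.128

Stoichiometric O₂ = 5 × 32.7 = 163.5 mol; O₂ fed = 163.5 × 2.162 = 353.5 mol.
N₂ fed = 353.5 × 79/21 = 1330 mol.
Fuel reacted = 0.889 × 32.7 → ξ = 29.07 mol.
Outlet (n = n₀ + ν ξ):
  C₃H₈: 32.7 − 1(29.07) = 3.63
  O₂: 353.5 − 5(29.07) = 208.1
  N₂: 1330 (inert)
  CO₂: 0 + 3(29.07) = 87.21
  H₂O: 0 + 4(29.07) = 116.3
Dry total = 1629 mol; y_O₂ (dry) = 208.1 / 1629 = 0.1278.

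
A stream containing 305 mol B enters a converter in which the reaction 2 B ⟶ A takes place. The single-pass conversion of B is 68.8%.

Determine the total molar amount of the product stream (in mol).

200 mol

B reacted = 0.688 × 305 = 209.8 mol; ν_B = −2, so ξ = 209.8/2 = 104.9 mol.
Outlet amounts (n = n₀ + ν ξ):
  B: 305 − 2(104.9) = 95.16
  A: 0 + 1(104.9) = 104.9
Total out = 95.16 + 104.9 = 200.1 mol.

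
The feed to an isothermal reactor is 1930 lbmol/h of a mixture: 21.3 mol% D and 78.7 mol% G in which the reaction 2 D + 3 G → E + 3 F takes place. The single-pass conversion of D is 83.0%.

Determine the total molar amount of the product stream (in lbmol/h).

1760 lbmol/h

D reacted = 0.83 × 411.1 = 341.2 lbmol/h; ν_D = −2, so ξ = 341.2/2 = 170.6 lbmol/h.
Outlet amounts (n = n₀ + ν ξ):
  D: 411.1 − 2(170.6) = 69.89
  G: 1519 − 3(170.6) = 1007
  E: 0 + 1(170.6) = 170.6
  F: 0 + 3(170.6) = 511.8
Total out = 69.89 + 1007 + 170.6 + 511.8 = 1759 lbmol/h.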